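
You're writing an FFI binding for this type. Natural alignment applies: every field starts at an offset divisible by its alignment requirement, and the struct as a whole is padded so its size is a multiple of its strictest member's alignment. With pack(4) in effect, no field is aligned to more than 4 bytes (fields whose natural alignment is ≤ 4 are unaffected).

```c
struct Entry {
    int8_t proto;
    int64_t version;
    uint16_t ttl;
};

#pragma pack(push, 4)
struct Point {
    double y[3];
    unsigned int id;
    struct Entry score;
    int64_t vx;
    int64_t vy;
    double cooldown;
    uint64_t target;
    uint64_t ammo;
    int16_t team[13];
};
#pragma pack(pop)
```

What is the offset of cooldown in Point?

68

Entry: @0: proto [1B, align 1] → 1; +7 pad (align 8); @8: version [8B, align 8] → 16; @16: ttl [2B, align 2] → 18; +6 tail pad (align 8); size 24, align 8
@0: y [24B, align 4] → 24
@24: id [4B, align 4] → 28
@28: score [24B, align 4] → 52
@52: vx [8B, align 4] → 60
@60: vy [8B, align 4] → 68
@68: cooldown [8B, align 4] → 76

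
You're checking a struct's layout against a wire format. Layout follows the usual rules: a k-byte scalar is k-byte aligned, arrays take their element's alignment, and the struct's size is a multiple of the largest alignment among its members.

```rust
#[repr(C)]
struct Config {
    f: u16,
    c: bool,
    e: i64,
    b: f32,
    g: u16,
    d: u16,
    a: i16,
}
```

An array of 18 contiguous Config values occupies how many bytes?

576

f at 0 (size 2, align 2) → ends 2
c at 2 (size 1, align 1) → ends 3
pad 5 to align 8 for e
e at 8 (size 8, align 8) → ends 16
b at 16 (size 4, align 4) → ends 20
g at 20 (size 2, align 2) → ends 22
d at 22 (size 2, align 2) → ends 24
a at 24 (size 2, align 2) → ends 26
tail pad 6 to reach multiple of 8
total 32 bytes, alignment 8
array of 18: 18 × 32 = 576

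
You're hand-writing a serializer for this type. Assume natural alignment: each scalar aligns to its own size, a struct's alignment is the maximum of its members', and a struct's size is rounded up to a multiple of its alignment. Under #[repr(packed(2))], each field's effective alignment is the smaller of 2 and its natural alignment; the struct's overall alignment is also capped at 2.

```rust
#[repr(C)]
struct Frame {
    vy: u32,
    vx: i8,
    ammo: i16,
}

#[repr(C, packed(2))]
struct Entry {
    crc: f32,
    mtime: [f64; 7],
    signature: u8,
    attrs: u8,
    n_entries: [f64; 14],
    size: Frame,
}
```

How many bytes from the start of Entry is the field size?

Frame: @0: vy [4B, align 4] → 4; @4: vx [1B, align 1] → 5; +1 pad (align 2); @6: ammo [2B, align 2] → 8; size 8, align 4
@0: crc [4B, align 2] → 4
@4: mtime [56B, align 2] → 60
@60: signature [1B, align 1] → 61
@61: attrs [1B, align 1] → 62
@62: n_entries [112B, align 2] → 174
@174: size [8B, align 2] → 182

174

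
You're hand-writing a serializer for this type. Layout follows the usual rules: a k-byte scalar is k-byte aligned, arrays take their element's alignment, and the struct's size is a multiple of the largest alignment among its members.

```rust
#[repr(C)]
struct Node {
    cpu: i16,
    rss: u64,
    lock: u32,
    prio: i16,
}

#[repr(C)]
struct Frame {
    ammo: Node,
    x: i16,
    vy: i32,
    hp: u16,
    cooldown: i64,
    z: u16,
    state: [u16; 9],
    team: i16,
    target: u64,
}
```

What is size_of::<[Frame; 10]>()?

Node: @0: cpu [2B, align 2] → 2; +6 pad (align 8); @8: rss [8B, align 8] → 16; @16: lock [4B, align 4] → 20; @20: prio [2B, align 2] → 22; +2 tail pad (align 8); size 24, align 8
@0: ammo [24B, align 8] → 24
@24: x [2B, align 2] → 26
+2 pad (align 4)
@28: vy [4B, align 4] → 32
@32: hp [2B, align 2] → 34
+6 pad (align 8)
@40: cooldown [8B, align 8] → 48
@48: z [2B, align 2] → 50
@50: state [18B, align 2] → 68
@68: team [2B, align 2] → 70
+2 pad (align 8)
@72: target [8B, align 8] → 80
size 80, align 8
array of 10: 10 × 80 = 800

800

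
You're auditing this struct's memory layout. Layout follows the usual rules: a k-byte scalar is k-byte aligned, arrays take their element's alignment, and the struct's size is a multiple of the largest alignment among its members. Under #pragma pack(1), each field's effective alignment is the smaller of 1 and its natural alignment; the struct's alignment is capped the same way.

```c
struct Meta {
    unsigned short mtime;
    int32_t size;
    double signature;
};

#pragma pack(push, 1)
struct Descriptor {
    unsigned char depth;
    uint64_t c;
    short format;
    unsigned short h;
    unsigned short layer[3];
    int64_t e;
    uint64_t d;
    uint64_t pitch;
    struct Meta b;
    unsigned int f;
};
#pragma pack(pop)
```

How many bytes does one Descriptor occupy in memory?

63 bytes

Meta: 0..2  mtime  (2B, 2-aligned); 2..4  -- padding (2B); 4..8  size  (4B, 4-aligned); 8..16  signature  (8B, 8-aligned); sizeof = 16, alignof = 8
0..1  depth  (1B, 1-aligned)
1..9  c  (8B, 1-aligned)
9..11  format  (2B, 1-aligned)
11..13  h  (2B, 1-aligned)
13..19  layer  (6B, 1-aligned)
19..27  e  (8B, 1-aligned)
27..35  d  (8B, 1-aligned)
35..43  pitch  (8B, 1-aligned)
43..59  b  (16B, 1-aligned)
59..63  f  (4B, 1-aligned)
sizeof = 63, alignof = 1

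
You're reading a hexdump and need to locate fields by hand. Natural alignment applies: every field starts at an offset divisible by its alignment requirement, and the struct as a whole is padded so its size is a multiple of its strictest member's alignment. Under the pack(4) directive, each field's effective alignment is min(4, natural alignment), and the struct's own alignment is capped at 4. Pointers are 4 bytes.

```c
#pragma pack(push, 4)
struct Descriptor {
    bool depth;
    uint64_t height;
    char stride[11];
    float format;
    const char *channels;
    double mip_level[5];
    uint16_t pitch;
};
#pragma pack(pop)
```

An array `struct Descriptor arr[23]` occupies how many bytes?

0..1  depth  (1B, 1-aligned)
1..4  -- padding (3B)
4..12  height  (8B, 4-aligned)
12..23  stride  (11B, 1-aligned)
23..24  -- padding (1B)
24..28  format  (4B, 4-aligned)
28..32  channels  (4B, 4-aligned)
32..72  mip_level  (40B, 4-aligned)
72..74  pitch  (2B, 2-aligned)
74..76  -- tail padding (2B)
sizeof = 76, alignof = 4
array of 23: 23 × 76 = 1748

1748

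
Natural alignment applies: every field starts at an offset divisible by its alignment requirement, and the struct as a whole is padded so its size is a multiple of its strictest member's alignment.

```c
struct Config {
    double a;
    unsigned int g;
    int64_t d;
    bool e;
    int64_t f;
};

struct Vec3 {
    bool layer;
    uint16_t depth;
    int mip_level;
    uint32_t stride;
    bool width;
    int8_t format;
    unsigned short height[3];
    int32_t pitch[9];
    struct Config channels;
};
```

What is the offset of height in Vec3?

Config: a at 0 (size 8, align 8) → ends 8; g at 8 (size 4, align 4) → ends 12; pad 4 to align 8 for d; d at 16 (size 8, align 8) → ends 24; e at 24 (size 1, align 1) → ends 25; pad 7 to align 8 for f; f at 32 (size 8, align 8) → ends 40; total 40 bytes, alignment 8
layer at 0 (size 1, align 1) → ends 1
pad 1 to align 2 for depth
depth at 2 (size 2, align 2) → ends 4
mip_level at 4 (size 4, align 4) → ends 8
stride at 8 (size 4, align 4) → ends 12
width at 12 (size 1, align 1) → ends 13
format at 13 (size 1, align 1) → ends 14
height at 14 (size 6, align 2) → ends 20

14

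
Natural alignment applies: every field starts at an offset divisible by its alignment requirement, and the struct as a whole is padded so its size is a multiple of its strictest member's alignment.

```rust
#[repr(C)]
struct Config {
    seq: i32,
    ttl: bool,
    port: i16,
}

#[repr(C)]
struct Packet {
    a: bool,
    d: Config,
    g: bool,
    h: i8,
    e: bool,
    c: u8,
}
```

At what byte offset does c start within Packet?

15

Config: 0..4  seq  (4B, 4-aligned); 4..5  ttl  (1B, 1-aligned); 5..6  -- padding (1B); 6..8  port  (2B, 2-aligned); sizeof = 8, alignof = 4
0..1  a  (1B, 1-aligned)
1..4  -- padding (3B)
4..12  d  (8B, 4-aligned)
12..13  g  (1B, 1-aligned)
13..14  h  (1B, 1-aligned)
14..15  e  (1B, 1-aligned)
15..16  c  (1B, 1-aligned)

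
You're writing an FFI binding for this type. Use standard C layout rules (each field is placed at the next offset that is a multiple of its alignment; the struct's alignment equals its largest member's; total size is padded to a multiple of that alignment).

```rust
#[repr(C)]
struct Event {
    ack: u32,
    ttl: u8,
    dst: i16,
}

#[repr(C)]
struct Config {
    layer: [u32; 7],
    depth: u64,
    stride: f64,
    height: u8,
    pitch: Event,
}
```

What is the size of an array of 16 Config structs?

1024

Event: ack at 0 (size 4, align 4) → ends 4; ttl at 4 (size 1, align 1) → ends 5; pad 1 to align 2 for dst; dst at 6 (size 2, align 2) → ends 8; total 8 bytes, alignment 4
layer at 0 (size 28, align 4) → ends 28
pad 4 to align 8 for depth
depth at 32 (size 8, align 8) → ends 40
stride at 40 (size 8, align 8) → ends 48
height at 48 (size 1, align 1) → ends 49
pad 3 to align 4 for pitch
pitch at 52 (size 8, align 4) → ends 60
tail pad 4 to reach multiple of 8
total 64 bytes, alignment 8
array of 16: 16 × 64 = 1024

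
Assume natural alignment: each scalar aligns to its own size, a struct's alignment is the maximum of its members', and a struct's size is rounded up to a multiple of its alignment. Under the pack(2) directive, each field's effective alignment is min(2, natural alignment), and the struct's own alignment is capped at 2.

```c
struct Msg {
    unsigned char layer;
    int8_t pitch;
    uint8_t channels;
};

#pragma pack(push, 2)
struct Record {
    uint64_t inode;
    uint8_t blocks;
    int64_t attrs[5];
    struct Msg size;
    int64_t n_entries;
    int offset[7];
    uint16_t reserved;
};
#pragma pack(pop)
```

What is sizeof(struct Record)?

92 bytes

Msg: 0..1  layer  (1B, 1-aligned); 1..2  pitch  (1B, 1-aligned); 2..3  channels  (1B, 1-aligned); sizeof = 3, alignof = 1
0..8  inode  (8B, 2-aligned)
8..9  blocks  (1B, 1-aligned)
9..10  -- padding (1B)
10..50  attrs  (40B, 2-aligned)
50..53  size  (3B, 1-aligned)
53..54  -- padding (1B)
54..62  n_entries  (8B, 2-aligned)
62..90  offset  (28B, 2-aligned)
90..92  reserved  (2B, 2-aligned)
sizeof = 92, alignof = 2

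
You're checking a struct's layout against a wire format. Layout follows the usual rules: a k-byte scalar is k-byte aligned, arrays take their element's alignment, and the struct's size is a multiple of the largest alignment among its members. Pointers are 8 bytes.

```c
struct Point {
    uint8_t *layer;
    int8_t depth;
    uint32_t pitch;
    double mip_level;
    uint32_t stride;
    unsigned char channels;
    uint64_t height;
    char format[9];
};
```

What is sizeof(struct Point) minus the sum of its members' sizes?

13

0..8  layer  (8B, 8-aligned)
8..9  depth  (1B, 1-aligned)
9..12  -- padding (3B)
12..16  pitch  (4B, 4-aligned)
16..24  mip_level  (8B, 8-aligned)
24..28  stride  (4B, 4-aligned)
28..29  channels  (1B, 1-aligned)
29..32  -- padding (3B)
32..40  height  (8B, 8-aligned)
40..49  format  (9B, 1-aligned)
49..56  -- tail padding (7B)
sizeof = 56, alignof = 8
data bytes 43, size 56 → padding 13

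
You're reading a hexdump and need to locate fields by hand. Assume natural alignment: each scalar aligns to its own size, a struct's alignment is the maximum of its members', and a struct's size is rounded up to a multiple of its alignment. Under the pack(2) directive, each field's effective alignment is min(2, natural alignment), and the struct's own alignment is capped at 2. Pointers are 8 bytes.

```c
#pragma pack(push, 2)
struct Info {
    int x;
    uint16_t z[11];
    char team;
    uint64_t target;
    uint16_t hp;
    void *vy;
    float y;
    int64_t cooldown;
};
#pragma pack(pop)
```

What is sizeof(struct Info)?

@0: x [4B, align 2] → 4
@4: z [22B, align 2] → 26
@26: team [1B, align 1] → 27
+1 pad (align 2)
@28: target [8B, align 2] → 36
@36: hp [2B, align 2] → 38
@38: vy [8B, align 2] → 46
@46: y [4B, align 2] → 50
@50: cooldown [8B, align 2] → 58
size 58, align 2

58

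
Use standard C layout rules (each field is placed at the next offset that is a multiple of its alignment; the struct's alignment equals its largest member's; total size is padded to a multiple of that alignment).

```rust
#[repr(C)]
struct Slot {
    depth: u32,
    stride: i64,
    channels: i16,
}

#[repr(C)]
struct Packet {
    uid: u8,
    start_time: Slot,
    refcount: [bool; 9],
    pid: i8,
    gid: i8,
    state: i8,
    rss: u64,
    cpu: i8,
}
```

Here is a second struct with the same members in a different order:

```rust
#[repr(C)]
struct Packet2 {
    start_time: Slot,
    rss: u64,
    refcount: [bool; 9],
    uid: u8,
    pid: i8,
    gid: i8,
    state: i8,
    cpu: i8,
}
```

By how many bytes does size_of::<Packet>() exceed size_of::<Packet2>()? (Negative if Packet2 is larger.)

Slot: depth at 0 (size 4, align 4) → ends 4; pad 4 to align 8 for stride; stride at 8 (size 8, align 8) → ends 16; channels at 16 (size 2, align 2) → ends 18; tail pad 6 to reach multiple of 8; total 24 bytes, alignment 8
uid at 0 (size 1, align 1) → ends 1
pad 7 to align 8 for start_time
start_time at 8 (size 24, align 8) → ends 32
refcount at 32 (size 9, align 1) → ends 41
pid at 41 (size 1, align 1) → ends 42
gid at 42 (size 1, align 1) → ends 43
state at 43 (size 1, align 1) → ends 44
pad 4 to align 8 for rss
rss at 48 (size 8, align 8) → ends 56
cpu at 56 (size 1, align 1) → ends 57
tail pad 7 to reach multiple of 8
total 64 bytes, alignment 8
— Packet2 —
start_time at 0 (size 24, align 8) → ends 24
rss at 24 (size 8, align 8) → ends 32
refcount at 32 (size 9, align 1) → ends 41
uid at 41 (size 1, align 1) → ends 42
pid at 42 (size 1, align 1) → ends 43
gid at 43 (size 1, align 1) → ends 44
state at 44 (size 1, align 1) → ends 45
cpu at 45 (size 1, align 1) → ends 46
tail pad 2 to reach multiple of 8
total 48 bytes, alignment 8
64 − 48 = 16

16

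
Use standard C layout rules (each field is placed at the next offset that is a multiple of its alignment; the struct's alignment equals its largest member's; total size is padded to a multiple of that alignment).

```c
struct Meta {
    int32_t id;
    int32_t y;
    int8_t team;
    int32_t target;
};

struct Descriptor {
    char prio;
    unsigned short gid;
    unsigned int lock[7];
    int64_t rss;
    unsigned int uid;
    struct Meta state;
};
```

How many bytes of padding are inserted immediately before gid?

Meta: 0..4  id  (4B, 4-aligned); 4..8  y  (4B, 4-aligned); 8..9  team  (1B, 1-aligned); 9..12  -- padding (3B); 12..16  target  (4B, 4-aligned); sizeof = 16, alignof = 4
0..1  prio  (1B, 1-aligned)
1..2  -- padding (1B)
2..4  gid  (2B, 2-aligned)

1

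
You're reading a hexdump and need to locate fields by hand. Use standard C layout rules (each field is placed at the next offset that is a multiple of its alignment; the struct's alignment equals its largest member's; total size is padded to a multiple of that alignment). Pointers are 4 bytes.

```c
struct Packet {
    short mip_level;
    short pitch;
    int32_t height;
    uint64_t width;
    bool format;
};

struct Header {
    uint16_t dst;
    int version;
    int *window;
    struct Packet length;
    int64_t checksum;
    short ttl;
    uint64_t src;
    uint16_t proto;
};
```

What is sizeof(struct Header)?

72 bytes

Packet: mip_level at 0 (size 2, align 2) → ends 2; pitch at 2 (size 2, align 2) → ends 4; height at 4 (size 4, align 4) → ends 8; width at 8 (size 8, align 8) → ends 16; format at 16 (size 1, align 1) → ends 17; tail pad 7 to reach multiple of 8; total 24 bytes, alignment 8
dst at 0 (size 2, align 2) → ends 2
pad 2 to align 4 for version
version at 4 (size 4, align 4) → ends 8
window at 8 (size 4, align 4) → ends 12
pad 4 to align 8 for length
length at 16 (size 24, align 8) → ends 40
checksum at 40 (size 8, align 8) → ends 48
ttl at 48 (size 2, align 2) → ends 50
pad 6 to align 8 for src
src at 56 (size 8, align 8) → ends 64
proto at 64 (size 2, align 2) → ends 66
tail pad 6 to reach multiple of 8
total 72 bytes, alignment 8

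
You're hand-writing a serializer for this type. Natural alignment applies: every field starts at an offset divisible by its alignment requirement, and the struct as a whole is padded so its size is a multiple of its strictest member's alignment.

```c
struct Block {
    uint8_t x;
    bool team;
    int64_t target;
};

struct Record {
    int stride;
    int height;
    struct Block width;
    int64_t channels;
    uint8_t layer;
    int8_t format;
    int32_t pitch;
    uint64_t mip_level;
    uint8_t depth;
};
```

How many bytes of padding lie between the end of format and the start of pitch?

2

Block: x at 0 (size 1, align 1) → ends 1; team at 1 (size 1, align 1) → ends 2; pad 6 to align 8 for target; target at 8 (size 8, align 8) → ends 16; total 16 bytes, alignment 8
stride at 0 (size 4, align 4) → ends 4
height at 4 (size 4, align 4) → ends 8
width at 8 (size 16, align 8) → ends 24
channels at 24 (size 8, align 8) → ends 32
layer at 32 (size 1, align 1) → ends 33
format at 33 (size 1, align 1) → ends 34
pad 2 to align 4 for pitch
pitch at 36 (size 4, align 4) → ends 40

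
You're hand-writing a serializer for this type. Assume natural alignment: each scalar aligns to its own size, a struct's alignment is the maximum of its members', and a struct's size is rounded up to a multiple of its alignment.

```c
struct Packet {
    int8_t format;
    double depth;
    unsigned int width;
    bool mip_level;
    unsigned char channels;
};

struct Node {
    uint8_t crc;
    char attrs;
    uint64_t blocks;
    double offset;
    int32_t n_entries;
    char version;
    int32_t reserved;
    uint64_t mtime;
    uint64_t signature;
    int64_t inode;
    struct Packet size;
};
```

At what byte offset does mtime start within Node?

40

Packet: format at 0 (size 1, align 1) → ends 1; pad 7 to align 8 for depth; depth at 8 (size 8, align 8) → ends 16; width at 16 (size 4, align 4) → ends 20; mip_level at 20 (size 1, align 1) → ends 21; channels at 21 (size 1, align 1) → ends 22; tail pad 2 to reach multiple of 8; total 24 bytes, alignment 8
crc at 0 (size 1, align 1) → ends 1
attrs at 1 (size 1, align 1) → ends 2
pad 6 to align 8 for blocks
blocks at 8 (size 8, align 8) → ends 16
offset at 16 (size 8, align 8) → ends 24
n_entries at 24 (size 4, align 4) → ends 28
version at 28 (size 1, align 1) → ends 29
pad 3 to align 4 for reserved
reserved at 32 (size 4, align 4) → ends 36
pad 4 to align 8 for mtime
mtime at 40 (size 8, align 8) → ends 48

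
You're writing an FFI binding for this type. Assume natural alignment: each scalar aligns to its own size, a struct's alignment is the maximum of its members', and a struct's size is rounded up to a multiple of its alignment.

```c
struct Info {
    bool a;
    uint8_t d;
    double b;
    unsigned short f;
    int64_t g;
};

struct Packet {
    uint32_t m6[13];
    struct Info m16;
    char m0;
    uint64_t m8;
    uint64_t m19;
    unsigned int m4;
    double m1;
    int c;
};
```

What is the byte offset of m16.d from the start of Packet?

Info: a at 0 (size 1, align 1) → ends 1; d at 1 (size 1, align 1) → ends 2; pad 6 to align 8 for b; b at 8 (size 8, align 8) → ends 16; f at 16 (size 2, align 2) → ends 18; pad 6 to align 8 for g; g at 24 (size 8, align 8) → ends 32; total 32 bytes, alignment 8
m6 at 0 (size 52, align 4) → ends 52
pad 4 to align 8 for m16
m16 at 56 (size 32, align 8) → ends 88
within Info: d at 1
56 + 1 = 57

57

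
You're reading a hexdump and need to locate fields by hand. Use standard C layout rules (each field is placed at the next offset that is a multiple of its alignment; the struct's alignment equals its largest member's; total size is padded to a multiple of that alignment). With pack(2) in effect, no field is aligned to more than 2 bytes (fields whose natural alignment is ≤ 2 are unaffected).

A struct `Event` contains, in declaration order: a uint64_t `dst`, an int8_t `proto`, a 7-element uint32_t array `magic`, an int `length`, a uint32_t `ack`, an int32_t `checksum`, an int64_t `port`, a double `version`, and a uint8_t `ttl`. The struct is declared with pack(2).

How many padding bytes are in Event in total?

2

dst at 0 (size 8, align 2) → ends 8
proto at 8 (size 1, align 1) → ends 9
pad 1 to align 2 for magic
magic at 10 (size 28, align 2) → ends 38
length at 38 (size 4, align 2) → ends 42
ack at 42 (size 4, align 2) → ends 46
checksum at 46 (size 4, align 2) → ends 50
port at 50 (size 8, align 2) → ends 58
version at 58 (size 8, align 2) → ends 66
ttl at 66 (size 1, align 1) → ends 67
tail pad 1 to reach multiple of 2
total 68 bytes, alignment 2
data bytes 66, size 68 → padding 2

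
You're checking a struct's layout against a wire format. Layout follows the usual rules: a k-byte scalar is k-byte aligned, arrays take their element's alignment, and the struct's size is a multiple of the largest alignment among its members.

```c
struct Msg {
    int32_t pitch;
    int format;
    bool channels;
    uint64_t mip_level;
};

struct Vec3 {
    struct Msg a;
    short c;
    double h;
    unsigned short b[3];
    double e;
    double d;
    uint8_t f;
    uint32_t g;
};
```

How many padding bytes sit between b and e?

2

Msg: @0: pitch [4B, align 4] → 4; @4: format [4B, align 4] → 8; @8: channels [1B, align 1] → 9; +7 pad (align 8); @16: mip_level [8B, align 8] → 24; size 24, align 8
@0: a [24B, align 8] → 24
@24: c [2B, align 2] → 26
+6 pad (align 8)
@32: h [8B, align 8] → 40
@40: b [6B, align 2] → 46
+2 pad (align 8)
@48: e [8B, align 8] → 56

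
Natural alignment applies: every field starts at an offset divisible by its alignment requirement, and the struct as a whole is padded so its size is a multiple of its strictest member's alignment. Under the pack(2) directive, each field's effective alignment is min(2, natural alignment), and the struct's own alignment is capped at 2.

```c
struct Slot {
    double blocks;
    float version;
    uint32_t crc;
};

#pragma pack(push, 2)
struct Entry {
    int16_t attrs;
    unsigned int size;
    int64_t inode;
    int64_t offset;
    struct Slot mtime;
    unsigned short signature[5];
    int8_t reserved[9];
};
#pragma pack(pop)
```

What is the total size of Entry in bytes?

Slot: 0..8  blocks  (8B, 8-aligned); 8..12  version  (4B, 4-aligned); 12..16  crc  (4B, 4-aligned); sizeof = 16, alignof = 8
0..2  attrs  (2B, 2-aligned)
2..6  size  (4B, 2-aligned)
6..14  inode  (8B, 2-aligned)
14..22  offset  (8B, 2-aligned)
22..38  mtime  (16B, 2-aligned)
38..48  signature  (10B, 2-aligned)
48..57  reserved  (9B, 1-aligned)
57..58  -- tail padding (1B)
sizeof = 58, alignof = 2

58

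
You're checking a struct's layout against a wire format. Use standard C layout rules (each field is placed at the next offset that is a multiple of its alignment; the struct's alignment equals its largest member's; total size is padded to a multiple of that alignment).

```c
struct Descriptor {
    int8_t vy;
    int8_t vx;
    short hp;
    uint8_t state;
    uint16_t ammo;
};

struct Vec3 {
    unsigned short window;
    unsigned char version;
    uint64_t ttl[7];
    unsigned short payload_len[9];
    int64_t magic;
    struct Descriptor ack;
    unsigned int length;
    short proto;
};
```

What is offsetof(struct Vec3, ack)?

Descriptor: @0: vy [1B, align 1] → 1; @1: vx [1B, align 1] → 2; @2: hp [2B, align 2] → 4; @4: state [1B, align 1] → 5; +1 pad (align 2); @6: ammo [2B, align 2] → 8; size 8, align 2
@0: window [2B, align 2] → 2
@2: version [1B, align 1] → 3
+5 pad (align 8)
@8: ttl [56B, align 8] → 64
@64: payload_len [18B, align 2] → 82
+6 pad (align 8)
@88: magic [8B, align 8] → 96
@96: ack [8B, align 2] → 104

96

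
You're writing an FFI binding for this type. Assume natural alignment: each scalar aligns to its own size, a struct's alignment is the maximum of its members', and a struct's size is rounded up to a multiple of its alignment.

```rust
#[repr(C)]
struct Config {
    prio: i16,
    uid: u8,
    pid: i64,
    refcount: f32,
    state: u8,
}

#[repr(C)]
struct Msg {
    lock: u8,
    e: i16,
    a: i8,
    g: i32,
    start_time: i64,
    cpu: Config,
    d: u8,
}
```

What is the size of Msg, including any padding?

Config: 0..2  prio  (2B, 2-aligned); 2..3  uid  (1B, 1-aligned); 3..8  -- padding (5B); 8..16  pid  (8B, 8-aligned); 16..20  refcount  (4B, 4-aligned); 20..21  state  (1B, 1-aligned); 21..24  -- tail padding (3B); sizeof = 24, alignof = 8
0..1  lock  (1B, 1-aligned)
1..2  -- padding (1B)
2..4  e  (2B, 2-aligned)
4..5  a  (1B, 1-aligned)
5..8  -- padding (3B)
8..12  g  (4B, 4-aligned)
12..16  -- padding (4B)
16..24  start_time  (8B, 8-aligned)
24..48  cpu  (24B, 8-aligned)
48..49  d  (1B, 1-aligned)
49..56  -- tail padding (7B)
sizeof = 56, alignof = 8

56 bytes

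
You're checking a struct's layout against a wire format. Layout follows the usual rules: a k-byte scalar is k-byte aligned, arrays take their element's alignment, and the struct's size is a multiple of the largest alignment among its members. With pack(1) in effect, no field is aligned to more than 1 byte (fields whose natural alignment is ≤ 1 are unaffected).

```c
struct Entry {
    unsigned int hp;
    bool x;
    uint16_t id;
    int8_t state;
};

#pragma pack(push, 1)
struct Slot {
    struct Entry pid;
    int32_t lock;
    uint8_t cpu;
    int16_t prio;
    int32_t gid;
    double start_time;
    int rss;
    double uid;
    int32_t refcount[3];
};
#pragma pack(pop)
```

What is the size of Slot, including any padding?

Entry: @0: hp [4B, align 4] → 4; @4: x [1B, align 1] → 5; +1 pad (align 2); @6: id [2B, align 2] → 8; @8: state [1B, align 1] → 9; +3 tail pad (align 4); size 12, align 4
@0: pid [12B, align 1] → 12
@12: lock [4B, align 1] → 16
@16: cpu [1B, align 1] → 17
@17: prio [2B, align 1] → 19
@19: gid [4B, align 1] → 23
@23: start_time [8B, align 1] → 31
@31: rss [4B, align 1] → 35
@35: uid [8B, align 1] → 43
@43: refcount [12B, align 1] → 55
size 55, align 1

55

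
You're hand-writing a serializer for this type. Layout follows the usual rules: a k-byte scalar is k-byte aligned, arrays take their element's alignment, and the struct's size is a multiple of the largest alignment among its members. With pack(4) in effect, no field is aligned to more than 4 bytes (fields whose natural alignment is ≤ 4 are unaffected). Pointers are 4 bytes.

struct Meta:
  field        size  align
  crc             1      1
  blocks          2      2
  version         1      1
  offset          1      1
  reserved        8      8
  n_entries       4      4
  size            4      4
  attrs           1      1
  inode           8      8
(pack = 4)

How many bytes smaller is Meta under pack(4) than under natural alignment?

4

natural layout:
  crc at 0 (size 1, align 1) → ends 1
  pad 1 to align 2 for blocks
  blocks at 2 (size 2, align 2) → ends 4
  version at 4 (size 1, align 1) → ends 5
  offset at 5 (size 1, align 1) → ends 6
  pad 2 to align 8 for reserved
  reserved at 8 (size 8, align 8) → ends 16
  n_entries at 16 (size 4, align 4) → ends 20
  size at 20 (size 4, align 4) → ends 24
  attrs at 24 (size 1, align 1) → ends 25
  pad 7 to align 8 for inode
  inode at 32 (size 8, align 8) → ends 40
  total 40 bytes, alignment 8
packed(4) layout:
  crc at 0 (size 1, align 1) → ends 1
  pad 1 to align 2 for blocks
  blocks at 2 (size 2, align 2) → ends 4
  version at 4 (size 1, align 1) → ends 5
  offset at 5 (size 1, align 1) → ends 6
  pad 2 to align 4 for reserved
  reserved at 8 (size 8, align 4) → ends 16
  n_entries at 16 (size 4, align 4) → ends 20
  size at 20 (size 4, align 4) → ends 24
  attrs at 24 (size 1, align 1) → ends 25
  pad 3 to align 4 for inode
  inode at 28 (size 8, align 4) → ends 36
  total 36 bytes, alignment 4
40 − 36 = 4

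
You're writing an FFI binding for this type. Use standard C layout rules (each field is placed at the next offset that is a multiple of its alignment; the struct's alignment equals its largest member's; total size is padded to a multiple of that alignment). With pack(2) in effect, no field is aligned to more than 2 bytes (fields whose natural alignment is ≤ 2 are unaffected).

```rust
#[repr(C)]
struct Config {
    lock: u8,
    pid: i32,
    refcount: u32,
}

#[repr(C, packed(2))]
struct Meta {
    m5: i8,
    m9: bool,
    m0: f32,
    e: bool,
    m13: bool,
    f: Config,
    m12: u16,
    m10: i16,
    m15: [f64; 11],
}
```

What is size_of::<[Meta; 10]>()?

1120

Config: @0: lock [1B, align 1] → 1; +3 pad (align 4); @4: pid [4B, align 4] → 8; @8: refcount [4B, align 4] → 12; size 12, align 4
@0: m5 [1B, align 1] → 1
@1: m9 [1B, align 1] → 2
@2: m0 [4B, align 2] → 6
@6: e [1B, align 1] → 7
@7: m13 [1B, align 1] → 8
@8: f [12B, align 2] → 20
@20: m12 [2B, align 2] → 22
@22: m10 [2B, align 2] → 24
@24: m15 [88B, align 2] → 112
size 112, align 2
array of 10: 10 × 112 = 1120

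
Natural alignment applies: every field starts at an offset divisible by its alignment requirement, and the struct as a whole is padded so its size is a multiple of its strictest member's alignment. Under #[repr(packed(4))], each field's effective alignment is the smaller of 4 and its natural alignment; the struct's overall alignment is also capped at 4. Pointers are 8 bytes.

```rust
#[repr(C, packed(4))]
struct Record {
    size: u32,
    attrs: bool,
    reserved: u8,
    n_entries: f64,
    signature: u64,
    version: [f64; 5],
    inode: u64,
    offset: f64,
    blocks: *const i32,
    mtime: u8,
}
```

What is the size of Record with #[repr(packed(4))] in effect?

92

@0: size [4B, align 4] → 4
@4: attrs [1B, align 1] → 5
@5: reserved [1B, align 1] → 6
+2 pad (align 4)
@8: n_entries [8B, align 4] → 16
@16: signature [8B, align 4] → 24
@24: version [40B, align 4] → 64
@64: inode [8B, align 4] → 72
@72: offset [8B, align 4] → 80
@80: blocks [8B, align 4] → 88
@88: mtime [1B, align 1] → 89
+3 tail pad (align 4)
size 92, align 4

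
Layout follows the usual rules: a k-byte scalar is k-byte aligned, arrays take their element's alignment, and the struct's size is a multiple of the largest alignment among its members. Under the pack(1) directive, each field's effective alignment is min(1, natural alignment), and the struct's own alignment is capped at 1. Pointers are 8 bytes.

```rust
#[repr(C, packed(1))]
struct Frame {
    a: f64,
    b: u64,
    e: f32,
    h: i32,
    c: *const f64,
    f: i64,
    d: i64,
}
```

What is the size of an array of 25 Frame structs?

1200

@0: a [8B, align 1] → 8
@8: b [8B, align 1] → 16
@16: e [4B, align 1] → 20
@20: h [4B, align 1] → 24
@24: c [8B, align 1] → 32
@32: f [8B, align 1] → 40
@40: d [8B, align 1] → 48
size 48, align 1
array of 25: 25 × 48 = 1200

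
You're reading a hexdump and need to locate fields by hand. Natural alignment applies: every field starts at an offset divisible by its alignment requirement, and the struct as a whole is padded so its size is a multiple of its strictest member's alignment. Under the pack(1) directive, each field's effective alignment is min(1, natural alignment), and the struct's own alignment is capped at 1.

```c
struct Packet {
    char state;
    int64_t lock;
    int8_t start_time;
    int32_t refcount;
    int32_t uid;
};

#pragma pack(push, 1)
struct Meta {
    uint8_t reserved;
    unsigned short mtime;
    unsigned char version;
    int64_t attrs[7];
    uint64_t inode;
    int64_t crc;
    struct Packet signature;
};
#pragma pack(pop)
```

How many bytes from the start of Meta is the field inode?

Packet: 0..1  state  (1B, 1-aligned); 1..8  -- padding (7B); 8..16  lock  (8B, 8-aligned); 16..17  start_time  (1B, 1-aligned); 17..20  -- padding (3B); 20..24  refcount  (4B, 4-aligned); 24..28  uid  (4B, 4-aligned); 28..32  -- tail padding (4B); sizeof = 32, alignof = 8
0..1  reserved  (1B, 1-aligned)
1..3  mtime  (2B, 1-aligned)
3..4  version  (1B, 1-aligned)
4..60  attrs  (56B, 1-aligned)
60..68  inode  (8B, 1-aligned)

60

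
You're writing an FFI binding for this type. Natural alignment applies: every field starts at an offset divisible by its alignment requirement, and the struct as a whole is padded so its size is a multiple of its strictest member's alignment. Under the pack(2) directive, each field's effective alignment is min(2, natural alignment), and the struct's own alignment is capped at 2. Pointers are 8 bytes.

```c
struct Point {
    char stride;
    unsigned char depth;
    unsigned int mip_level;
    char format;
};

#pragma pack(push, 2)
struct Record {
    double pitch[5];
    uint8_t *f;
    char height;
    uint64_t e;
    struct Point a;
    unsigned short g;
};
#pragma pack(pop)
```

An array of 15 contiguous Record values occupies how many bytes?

Point: stride at 0 (size 1, align 1) → ends 1; depth at 1 (size 1, align 1) → ends 2; pad 2 to align 4 for mip_level; mip_level at 4 (size 4, align 4) → ends 8; format at 8 (size 1, align 1) → ends 9; tail pad 3 to reach multiple of 4; total 12 bytes, alignment 4
pitch at 0 (size 40, align 2) → ends 40
f at 40 (size 8, align 2) → ends 48
height at 48 (size 1, align 1) → ends 49
pad 1 to align 2 for e
e at 50 (size 8, align 2) → ends 58
a at 58 (size 12, align 2) → ends 70
g at 70 (size 2, align 2) → ends 72
total 72 bytes, alignment 2
array of 15: 15 × 72 = 1080

1080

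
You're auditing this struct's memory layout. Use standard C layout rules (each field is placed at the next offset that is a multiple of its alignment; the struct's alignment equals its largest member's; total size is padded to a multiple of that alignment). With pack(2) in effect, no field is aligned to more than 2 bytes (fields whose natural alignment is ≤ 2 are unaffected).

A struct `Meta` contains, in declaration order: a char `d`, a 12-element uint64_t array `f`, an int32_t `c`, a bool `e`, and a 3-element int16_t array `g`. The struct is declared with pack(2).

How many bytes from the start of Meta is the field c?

@0: d [1B, align 1] → 1
+1 pad (align 2)
@2: f [96B, align 2] → 98
@98: c [4B, align 2] → 102

98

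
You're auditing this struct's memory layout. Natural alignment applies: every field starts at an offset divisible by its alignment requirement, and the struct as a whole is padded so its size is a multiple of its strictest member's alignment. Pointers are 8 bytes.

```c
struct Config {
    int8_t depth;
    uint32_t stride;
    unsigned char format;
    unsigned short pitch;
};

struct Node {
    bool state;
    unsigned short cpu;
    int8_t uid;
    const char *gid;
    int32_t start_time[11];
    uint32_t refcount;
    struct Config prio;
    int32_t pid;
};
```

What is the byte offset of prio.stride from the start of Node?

68

Config: 0..1  depth  (1B, 1-aligned); 1..4  -- padding (3B); 4..8  stride  (4B, 4-aligned); 8..9  format  (1B, 1-aligned); 9..10  -- padding (1B); 10..12  pitch  (2B, 2-aligned); sizeof = 12, alignof = 4
0..1  state  (1B, 1-aligned)
1..2  -- padding (1B)
2..4  cpu  (2B, 2-aligned)
4..5  uid  (1B, 1-aligned)
5..8  -- padding (3B)
8..16  gid  (8B, 8-aligned)
16..60  start_time  (44B, 4-aligned)
60..64  refcount  (4B, 4-aligned)
64..76  prio  (12B, 4-aligned)
within Config: stride at 4
64 + 4 = 68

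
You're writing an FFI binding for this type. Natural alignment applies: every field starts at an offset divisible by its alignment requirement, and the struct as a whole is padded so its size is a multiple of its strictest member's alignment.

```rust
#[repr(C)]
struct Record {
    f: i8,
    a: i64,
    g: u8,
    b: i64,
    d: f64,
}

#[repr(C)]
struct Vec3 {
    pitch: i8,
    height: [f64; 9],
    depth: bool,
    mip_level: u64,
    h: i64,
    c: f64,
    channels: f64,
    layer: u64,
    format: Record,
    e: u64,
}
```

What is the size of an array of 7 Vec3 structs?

1232

Record: 0..1  f  (1B, 1-aligned); 1..8  -- padding (7B); 8..16  a  (8B, 8-aligned); 16..17  g  (1B, 1-aligned); 17..24  -- padding (7B); 24..32  b  (8B, 8-aligned); 32..40  d  (8B, 8-aligned); sizeof = 40, alignof = 8
0..1  pitch  (1B, 1-aligned)
1..8  -- padding (7B)
8..80  height  (72B, 8-aligned)
80..81  depth  (1B, 1-aligned)
81..88  -- padding (7B)
88..96  mip_level  (8B, 8-aligned)
96..104  h  (8B, 8-aligned)
104..112  c  (8B, 8-aligned)
112..120  channels  (8B, 8-aligned)
120..128  layer  (8B, 8-aligned)
128..168  format  (40B, 8-aligned)
168..176  e  (8B, 8-aligned)
sizeof = 176, alignof = 8
array of 7: 7 × 176 = 1232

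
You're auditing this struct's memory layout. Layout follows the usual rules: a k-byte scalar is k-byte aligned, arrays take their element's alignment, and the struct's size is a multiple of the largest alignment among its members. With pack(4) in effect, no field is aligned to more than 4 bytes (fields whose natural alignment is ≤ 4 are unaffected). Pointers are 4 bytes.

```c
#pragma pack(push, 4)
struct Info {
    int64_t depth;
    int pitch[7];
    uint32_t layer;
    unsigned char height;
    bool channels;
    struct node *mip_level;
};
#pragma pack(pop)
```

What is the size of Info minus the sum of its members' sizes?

2

0..8  depth  (8B, 4-aligned)
8..36  pitch  (28B, 4-aligned)
36..40  layer  (4B, 4-aligned)
40..41  height  (1B, 1-aligned)
41..42  channels  (1B, 1-aligned)
42..44  -- padding (2B)
44..48  mip_level  (4B, 4-aligned)
sizeof = 48, alignof = 4
data bytes 46, size 48 → padding 2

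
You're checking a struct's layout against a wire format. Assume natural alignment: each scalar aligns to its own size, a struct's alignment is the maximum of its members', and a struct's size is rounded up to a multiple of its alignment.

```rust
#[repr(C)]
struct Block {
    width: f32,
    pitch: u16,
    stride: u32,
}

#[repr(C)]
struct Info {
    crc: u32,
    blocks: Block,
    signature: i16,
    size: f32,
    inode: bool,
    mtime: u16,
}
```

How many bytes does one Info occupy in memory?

Block: 0..4  width  (4B, 4-aligned); 4..6  pitch  (2B, 2-aligned); 6..8  -- padding (2B); 8..12  stride  (4B, 4-aligned); sizeof = 12, alignof = 4
0..4  crc  (4B, 4-aligned)
4..16  blocks  (12B, 4-aligned)
16..18  signature  (2B, 2-aligned)
18..20  -- padding (2B)
20..24  size  (4B, 4-aligned)
24..25  inode  (1B, 1-aligned)
25..26  -- padding (1B)
26..28  mtime  (2B, 2-aligned)
sizeof = 28, alignof = 4

28 bytes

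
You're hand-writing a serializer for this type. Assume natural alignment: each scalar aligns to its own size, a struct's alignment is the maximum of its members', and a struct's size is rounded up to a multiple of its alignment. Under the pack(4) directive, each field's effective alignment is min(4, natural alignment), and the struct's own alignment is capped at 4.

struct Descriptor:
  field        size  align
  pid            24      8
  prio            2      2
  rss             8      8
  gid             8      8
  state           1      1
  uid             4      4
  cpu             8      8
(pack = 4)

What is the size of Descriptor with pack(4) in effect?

0..24  pid  (24B, 4-aligned)
24..26  prio  (2B, 2-aligned)
26..28  -- padding (2B)
28..36  rss  (8B, 4-aligned)
36..44  gid  (8B, 4-aligned)
44..45  state  (1B, 1-aligned)
45..48  -- padding (3B)
48..52  uid  (4B, 4-aligned)
52..60  cpu  (8B, 4-aligned)
sizeof = 60, alignof = 4

60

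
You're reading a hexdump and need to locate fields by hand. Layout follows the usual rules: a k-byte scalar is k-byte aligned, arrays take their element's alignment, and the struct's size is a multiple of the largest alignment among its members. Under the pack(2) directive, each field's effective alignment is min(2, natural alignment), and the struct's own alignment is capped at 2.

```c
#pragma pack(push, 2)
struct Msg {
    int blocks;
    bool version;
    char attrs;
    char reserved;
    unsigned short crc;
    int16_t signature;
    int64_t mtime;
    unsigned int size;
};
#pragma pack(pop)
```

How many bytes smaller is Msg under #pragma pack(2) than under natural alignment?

natural layout:
  0..4  blocks  (4B, 4-aligned)
  4..5  version  (1B, 1-aligned)
  5..6  attrs  (1B, 1-aligned)
  6..7  reserved  (1B, 1-aligned)
  7..8  -- padding (1B)
  8..10  crc  (2B, 2-aligned)
  10..12  signature  (2B, 2-aligned)
  12..16  -- padding (4B)
  16..24  mtime  (8B, 8-aligned)
  24..28  size  (4B, 4-aligned)
  28..32  -- tail padding (4B)
  sizeof = 32, alignof = 8
packed(2) layout:
  0..4  blocks  (4B, 2-aligned)
  4..5  version  (1B, 1-aligned)
  5..6  attrs  (1B, 1-aligned)
  6..7  reserved  (1B, 1-aligned)
  7..8  -- padding (1B)
  8..10  crc  (2B, 2-aligned)
  10..12  signature  (2B, 2-aligned)
  12..20  mtime  (8B, 2-aligned)
  20..24  size  (4B, 2-aligned)
  sizeof = 24, alignof = 2
32 − 24 = 8

8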